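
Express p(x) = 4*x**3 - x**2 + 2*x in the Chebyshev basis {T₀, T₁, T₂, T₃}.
(-1/2)T₀ + (5)T₁ + (-1/2)T₂ + T₃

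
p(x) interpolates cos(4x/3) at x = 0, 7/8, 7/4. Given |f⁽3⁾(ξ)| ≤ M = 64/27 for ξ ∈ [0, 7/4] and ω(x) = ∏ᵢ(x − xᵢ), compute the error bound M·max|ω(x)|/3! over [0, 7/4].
343*sqrt(3)/5832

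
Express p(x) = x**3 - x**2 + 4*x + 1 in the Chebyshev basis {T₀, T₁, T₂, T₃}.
(1/2)T₀ + (19/4)T₁ + (-1/2)T₂ + (1/4)T₃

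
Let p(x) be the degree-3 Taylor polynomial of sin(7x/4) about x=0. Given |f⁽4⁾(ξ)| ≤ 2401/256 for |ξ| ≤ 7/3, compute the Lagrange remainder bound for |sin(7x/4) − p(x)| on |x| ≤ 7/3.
5764801/497664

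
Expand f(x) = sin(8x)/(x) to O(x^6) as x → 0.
8 - 256*x**2/3 + 4096*x**4/15 + O(x**6)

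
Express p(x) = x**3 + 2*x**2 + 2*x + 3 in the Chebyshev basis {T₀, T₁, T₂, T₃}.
(4)T₀ + (11/4)T₁ + T₂ + (1/4)T₃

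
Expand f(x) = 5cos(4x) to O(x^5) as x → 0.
5 - 40*x**2 + 160*x**4/3 + O(x**5)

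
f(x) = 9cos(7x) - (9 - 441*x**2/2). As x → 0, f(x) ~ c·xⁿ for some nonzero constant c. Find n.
4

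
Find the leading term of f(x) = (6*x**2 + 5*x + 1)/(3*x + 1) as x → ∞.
2*x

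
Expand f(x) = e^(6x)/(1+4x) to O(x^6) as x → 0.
1 + 2*x + 10*x**2 - 4*x**3 + 70*x**4 - 1076*x**5/5 + O(x**6)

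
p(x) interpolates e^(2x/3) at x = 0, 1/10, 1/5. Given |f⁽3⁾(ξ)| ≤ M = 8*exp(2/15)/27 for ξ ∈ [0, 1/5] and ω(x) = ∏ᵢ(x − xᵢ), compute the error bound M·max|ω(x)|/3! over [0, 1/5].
sqrt(3)*exp(2/15)/91125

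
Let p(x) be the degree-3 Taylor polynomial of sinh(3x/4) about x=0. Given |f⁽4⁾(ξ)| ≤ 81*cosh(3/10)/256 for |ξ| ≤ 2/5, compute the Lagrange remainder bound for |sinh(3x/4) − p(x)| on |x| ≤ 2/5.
27*cosh(3/10)/80000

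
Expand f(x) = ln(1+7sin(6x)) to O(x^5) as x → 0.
42*x - 882*x**2 + 24444*x**3 - 767340*x**4 + O(x**5)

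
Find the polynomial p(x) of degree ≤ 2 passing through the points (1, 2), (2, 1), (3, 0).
3 - x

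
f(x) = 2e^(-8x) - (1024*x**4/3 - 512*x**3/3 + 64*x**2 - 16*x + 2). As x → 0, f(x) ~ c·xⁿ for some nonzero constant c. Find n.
5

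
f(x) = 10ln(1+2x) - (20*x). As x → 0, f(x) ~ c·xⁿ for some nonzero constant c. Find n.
2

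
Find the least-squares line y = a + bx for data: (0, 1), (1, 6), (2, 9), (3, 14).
a = 6/5, b = 21/5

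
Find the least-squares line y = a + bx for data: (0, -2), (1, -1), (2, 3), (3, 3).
a = -21/10, b = 19/10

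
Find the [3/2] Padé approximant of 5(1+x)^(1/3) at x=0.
(7*x**3/81 + 7*x**2/3 + 7*x + 5)/(2*x**2/9 + 16*x/15 + 1)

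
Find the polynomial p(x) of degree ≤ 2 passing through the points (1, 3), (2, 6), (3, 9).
3*x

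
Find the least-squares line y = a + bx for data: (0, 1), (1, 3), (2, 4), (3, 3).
a = 17/10, b = 7/10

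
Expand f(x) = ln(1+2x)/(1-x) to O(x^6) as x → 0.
2*x + 8*x**3/3 - 4*x**4/3 + 76*x**5/15 + O(x**6)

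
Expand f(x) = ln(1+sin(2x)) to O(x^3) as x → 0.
2*x - 2*x**2 + O(x**3)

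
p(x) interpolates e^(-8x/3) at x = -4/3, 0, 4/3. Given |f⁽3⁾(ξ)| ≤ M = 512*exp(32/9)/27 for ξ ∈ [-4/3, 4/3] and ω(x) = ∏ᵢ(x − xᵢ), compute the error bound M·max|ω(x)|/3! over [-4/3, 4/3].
32768*sqrt(3)*exp(32/9)/19683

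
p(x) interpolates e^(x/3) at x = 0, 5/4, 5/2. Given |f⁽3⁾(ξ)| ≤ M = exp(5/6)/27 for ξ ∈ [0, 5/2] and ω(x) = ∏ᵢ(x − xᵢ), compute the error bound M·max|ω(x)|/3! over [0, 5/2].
125*sqrt(3)*exp(5/6)/46656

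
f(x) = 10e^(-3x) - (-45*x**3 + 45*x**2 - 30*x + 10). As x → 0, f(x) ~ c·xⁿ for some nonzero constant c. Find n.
4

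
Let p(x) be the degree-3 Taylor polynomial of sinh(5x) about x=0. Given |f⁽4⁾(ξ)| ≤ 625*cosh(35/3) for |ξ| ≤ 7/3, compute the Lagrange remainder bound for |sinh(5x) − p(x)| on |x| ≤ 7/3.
1500625*cosh(35/3)/1944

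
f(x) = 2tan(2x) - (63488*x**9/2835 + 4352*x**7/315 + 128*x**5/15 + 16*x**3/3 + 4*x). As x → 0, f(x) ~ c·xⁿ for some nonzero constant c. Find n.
11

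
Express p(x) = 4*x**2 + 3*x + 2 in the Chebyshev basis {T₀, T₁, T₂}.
(4)T₀ + (3)T₁ + (2)T₂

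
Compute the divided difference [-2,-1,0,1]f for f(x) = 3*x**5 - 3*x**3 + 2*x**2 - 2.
12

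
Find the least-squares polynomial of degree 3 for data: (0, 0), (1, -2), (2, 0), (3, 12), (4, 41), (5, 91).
1/18 + (-1801/756)x + (-199/252)x² + (53/54)x³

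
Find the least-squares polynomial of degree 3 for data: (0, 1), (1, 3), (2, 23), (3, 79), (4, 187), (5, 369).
8/9 + (-89/378)x + (-53/126)x² + (82/27)x³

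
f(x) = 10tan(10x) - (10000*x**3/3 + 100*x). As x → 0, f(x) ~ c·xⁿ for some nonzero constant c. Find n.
5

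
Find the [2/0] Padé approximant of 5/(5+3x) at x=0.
9*x**2/25 - 3*x/5 + 1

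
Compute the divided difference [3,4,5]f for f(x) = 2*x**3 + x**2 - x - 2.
25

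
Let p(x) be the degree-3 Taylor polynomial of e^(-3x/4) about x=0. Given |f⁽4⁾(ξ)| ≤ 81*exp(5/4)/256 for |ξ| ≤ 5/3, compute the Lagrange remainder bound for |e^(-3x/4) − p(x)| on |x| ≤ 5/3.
625*exp(5/4)/6144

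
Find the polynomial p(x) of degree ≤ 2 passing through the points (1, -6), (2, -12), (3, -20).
-x**2 - 3*x - 2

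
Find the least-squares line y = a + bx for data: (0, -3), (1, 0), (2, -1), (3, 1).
a = -12/5, b = 11/10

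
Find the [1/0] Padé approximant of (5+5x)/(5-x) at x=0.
6*x/5 + 1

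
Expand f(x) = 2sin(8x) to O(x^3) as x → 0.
16*x + O(x**3)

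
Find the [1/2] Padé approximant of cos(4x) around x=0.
1/(8*x**2 + 1)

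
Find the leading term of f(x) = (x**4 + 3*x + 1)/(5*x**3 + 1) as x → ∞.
x/5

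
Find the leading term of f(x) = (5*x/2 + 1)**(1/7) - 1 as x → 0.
5*x/14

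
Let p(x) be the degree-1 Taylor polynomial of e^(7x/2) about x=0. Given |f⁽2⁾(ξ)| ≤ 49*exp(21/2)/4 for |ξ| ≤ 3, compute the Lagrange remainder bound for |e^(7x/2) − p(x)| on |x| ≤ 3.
441*exp(21/2)/8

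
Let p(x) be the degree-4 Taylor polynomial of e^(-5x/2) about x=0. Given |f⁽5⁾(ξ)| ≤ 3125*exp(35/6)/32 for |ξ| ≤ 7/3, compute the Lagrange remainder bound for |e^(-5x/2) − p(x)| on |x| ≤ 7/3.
10504375*exp(35/6)/186624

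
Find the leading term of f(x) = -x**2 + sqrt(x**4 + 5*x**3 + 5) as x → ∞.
5*x/2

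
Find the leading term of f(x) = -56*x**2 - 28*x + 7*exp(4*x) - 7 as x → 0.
224*x**3/3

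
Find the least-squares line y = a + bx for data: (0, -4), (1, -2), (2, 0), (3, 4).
a = -22/5, b = 13/5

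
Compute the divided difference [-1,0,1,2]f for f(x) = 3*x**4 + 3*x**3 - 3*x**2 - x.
9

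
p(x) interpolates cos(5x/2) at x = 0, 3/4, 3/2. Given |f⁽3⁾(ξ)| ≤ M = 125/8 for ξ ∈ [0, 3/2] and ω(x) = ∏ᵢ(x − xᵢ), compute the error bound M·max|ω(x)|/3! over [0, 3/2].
125*sqrt(3)/512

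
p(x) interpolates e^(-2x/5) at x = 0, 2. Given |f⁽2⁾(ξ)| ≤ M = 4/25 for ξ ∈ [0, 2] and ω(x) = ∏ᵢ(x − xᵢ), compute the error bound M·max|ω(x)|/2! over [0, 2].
2/25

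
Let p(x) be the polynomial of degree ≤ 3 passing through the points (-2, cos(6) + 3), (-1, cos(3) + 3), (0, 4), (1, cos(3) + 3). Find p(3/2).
7*cos(3)/2 - 5*cos(6)/16 + 13/16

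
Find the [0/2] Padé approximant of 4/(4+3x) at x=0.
1/(3*x/4 + 1)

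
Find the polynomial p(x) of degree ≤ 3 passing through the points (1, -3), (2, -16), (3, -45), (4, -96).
-x**3 - 2*x**2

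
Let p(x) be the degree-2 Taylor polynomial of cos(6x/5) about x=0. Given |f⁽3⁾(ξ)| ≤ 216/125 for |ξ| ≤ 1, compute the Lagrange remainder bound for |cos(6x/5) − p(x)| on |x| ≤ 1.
36/125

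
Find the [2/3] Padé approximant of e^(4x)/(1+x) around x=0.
(4*x**2/5 + 6*x/5 + 1)/(-4*x**3/15 + 6*x**2/5 - 9*x/5 + 1)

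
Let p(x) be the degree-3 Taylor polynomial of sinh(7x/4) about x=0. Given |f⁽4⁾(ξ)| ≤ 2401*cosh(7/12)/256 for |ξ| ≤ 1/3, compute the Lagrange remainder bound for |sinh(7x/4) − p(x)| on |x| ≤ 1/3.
2401*cosh(7/12)/497664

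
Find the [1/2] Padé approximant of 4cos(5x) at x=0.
4/(25*x**2/2 + 1)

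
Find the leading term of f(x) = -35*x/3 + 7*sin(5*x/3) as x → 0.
-875*x**3/162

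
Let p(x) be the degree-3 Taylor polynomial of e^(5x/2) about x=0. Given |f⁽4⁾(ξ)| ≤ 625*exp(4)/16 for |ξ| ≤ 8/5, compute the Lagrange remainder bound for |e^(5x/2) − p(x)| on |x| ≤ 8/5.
32*exp(4)/3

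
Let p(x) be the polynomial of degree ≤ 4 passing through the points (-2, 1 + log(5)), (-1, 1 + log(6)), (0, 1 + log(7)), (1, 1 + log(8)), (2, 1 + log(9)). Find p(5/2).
1 + log(1323*2**(3/4)*3**(33/64)*5**(35/128)*7**(61/64)/4096)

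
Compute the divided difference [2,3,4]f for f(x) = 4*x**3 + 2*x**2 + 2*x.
38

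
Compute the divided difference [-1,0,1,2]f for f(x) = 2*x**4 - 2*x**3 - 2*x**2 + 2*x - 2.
2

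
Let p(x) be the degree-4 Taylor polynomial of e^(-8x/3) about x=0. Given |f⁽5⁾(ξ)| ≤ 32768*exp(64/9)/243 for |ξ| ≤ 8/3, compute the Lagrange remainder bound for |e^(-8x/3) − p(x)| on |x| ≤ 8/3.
134217728*exp(64/9)/885735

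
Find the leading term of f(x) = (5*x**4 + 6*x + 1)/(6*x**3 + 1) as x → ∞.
5*x/6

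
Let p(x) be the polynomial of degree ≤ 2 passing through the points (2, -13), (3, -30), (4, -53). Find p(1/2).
5/4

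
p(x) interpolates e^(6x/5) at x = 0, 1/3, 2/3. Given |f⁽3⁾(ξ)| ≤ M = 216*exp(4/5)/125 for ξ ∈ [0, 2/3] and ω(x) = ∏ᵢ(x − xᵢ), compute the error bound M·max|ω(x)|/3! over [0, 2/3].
8*sqrt(3)*exp(4/5)/3375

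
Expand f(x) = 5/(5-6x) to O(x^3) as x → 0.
1 + 6*x/5 + 36*x**2/25 + O(x**3)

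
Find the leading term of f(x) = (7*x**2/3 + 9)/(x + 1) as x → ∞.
7*x/3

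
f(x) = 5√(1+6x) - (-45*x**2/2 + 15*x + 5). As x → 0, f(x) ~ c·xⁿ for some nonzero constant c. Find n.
3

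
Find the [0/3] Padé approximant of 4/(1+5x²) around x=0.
4/(5*x**2 + 1)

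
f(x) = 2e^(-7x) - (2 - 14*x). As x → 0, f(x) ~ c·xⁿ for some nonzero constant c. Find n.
2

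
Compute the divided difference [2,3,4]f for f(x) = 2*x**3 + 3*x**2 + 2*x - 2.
21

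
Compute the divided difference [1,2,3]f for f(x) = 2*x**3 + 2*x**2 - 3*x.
14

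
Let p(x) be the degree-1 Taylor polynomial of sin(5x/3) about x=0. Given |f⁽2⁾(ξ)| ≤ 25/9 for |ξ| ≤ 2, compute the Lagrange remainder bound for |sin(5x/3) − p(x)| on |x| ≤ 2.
50/9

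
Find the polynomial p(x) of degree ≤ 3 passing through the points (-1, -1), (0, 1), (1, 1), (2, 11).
2*x**3 - x**2 - x + 1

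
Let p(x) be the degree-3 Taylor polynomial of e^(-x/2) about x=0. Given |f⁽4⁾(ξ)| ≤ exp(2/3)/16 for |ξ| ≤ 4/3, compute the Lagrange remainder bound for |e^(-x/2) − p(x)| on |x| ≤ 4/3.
2*exp(2/3)/243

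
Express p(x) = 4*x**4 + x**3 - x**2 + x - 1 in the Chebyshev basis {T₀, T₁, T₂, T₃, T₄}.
(7/4)T₁ + (3/2)T₂ + (1/4)T₃ + (1/2)T₄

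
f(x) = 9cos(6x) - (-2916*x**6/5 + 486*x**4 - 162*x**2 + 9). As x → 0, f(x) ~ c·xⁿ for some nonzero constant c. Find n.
8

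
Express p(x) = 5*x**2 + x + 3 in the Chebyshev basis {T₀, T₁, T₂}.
(11/2)T₀ + T₁ + (5/2)T₂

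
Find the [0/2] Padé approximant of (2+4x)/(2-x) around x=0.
1/(5*x**2 - 5*x/2 + 1)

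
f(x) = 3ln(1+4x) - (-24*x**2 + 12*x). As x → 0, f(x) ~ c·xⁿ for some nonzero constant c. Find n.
3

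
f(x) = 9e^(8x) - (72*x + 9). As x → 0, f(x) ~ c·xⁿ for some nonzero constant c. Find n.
2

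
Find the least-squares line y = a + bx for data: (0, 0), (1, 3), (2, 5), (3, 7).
a = 3/10, b = 23/10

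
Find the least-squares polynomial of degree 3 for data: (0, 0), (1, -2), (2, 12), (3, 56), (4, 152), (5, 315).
-2/21 + (-349/126)x + (-143/84)x² + (107/36)x³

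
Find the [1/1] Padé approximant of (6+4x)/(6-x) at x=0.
(2*x/3 + 1)/(1 - x/6)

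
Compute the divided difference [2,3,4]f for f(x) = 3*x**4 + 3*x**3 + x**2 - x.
193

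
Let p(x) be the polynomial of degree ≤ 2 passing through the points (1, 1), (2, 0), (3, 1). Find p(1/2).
9/4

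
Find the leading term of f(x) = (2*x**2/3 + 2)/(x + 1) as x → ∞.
2*x/3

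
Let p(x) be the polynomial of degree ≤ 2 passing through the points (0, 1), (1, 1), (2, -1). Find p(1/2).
5/4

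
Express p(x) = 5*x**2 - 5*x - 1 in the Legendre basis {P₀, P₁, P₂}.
(2/3)P₀ + (-5)P₁ + (10/3)P₂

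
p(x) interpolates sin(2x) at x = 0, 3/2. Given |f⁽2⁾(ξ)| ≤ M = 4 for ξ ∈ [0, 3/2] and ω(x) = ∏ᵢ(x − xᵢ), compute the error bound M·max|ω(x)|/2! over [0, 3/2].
9/8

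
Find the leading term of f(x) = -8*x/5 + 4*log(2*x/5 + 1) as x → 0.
-8*x**2/25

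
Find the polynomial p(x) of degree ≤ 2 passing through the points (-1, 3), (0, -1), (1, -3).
x**2 - 3*x - 1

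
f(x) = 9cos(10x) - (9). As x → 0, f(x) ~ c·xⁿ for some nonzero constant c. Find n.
2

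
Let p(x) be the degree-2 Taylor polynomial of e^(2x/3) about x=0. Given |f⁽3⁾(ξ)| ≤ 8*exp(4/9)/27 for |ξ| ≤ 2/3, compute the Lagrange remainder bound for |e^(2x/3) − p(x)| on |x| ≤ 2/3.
32*exp(4/9)/2187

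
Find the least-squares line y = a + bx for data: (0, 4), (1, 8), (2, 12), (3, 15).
a = 21/5, b = 37/10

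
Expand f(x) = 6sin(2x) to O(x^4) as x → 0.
12*x - 8*x**3 + O(x**4)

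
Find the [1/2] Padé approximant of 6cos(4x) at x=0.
6/(8*x**2 + 1)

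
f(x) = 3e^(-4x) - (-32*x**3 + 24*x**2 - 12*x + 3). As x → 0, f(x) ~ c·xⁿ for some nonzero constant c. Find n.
4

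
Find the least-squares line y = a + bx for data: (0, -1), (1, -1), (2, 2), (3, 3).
a = -3/2, b = 3/2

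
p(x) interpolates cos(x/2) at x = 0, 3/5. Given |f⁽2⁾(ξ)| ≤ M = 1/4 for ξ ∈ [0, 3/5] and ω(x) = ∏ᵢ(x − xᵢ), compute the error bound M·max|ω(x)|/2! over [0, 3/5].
9/800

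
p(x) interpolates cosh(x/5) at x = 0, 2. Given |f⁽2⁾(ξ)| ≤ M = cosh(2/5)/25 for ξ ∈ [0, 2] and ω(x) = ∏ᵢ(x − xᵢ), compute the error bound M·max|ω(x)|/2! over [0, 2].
cosh(2/5)/50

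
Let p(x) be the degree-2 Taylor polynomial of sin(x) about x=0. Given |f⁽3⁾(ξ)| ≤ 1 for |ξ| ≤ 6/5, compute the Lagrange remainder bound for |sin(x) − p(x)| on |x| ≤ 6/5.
36/125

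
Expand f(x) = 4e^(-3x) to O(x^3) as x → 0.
4 - 12*x + 18*x**2 + O(x**3)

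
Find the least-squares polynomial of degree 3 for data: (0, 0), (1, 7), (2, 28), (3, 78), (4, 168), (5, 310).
8/63 + (1093/378)x + (377/252)x² + (223/108)x³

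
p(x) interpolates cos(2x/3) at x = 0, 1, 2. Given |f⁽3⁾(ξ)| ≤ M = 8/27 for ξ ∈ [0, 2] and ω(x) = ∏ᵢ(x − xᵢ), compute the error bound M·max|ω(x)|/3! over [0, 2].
8*sqrt(3)/729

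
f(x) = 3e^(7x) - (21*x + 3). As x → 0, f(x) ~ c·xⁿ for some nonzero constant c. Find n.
2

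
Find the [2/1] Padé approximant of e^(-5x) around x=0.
(25*x**2/6 - 10*x/3 + 1)/(5*x/3 + 1)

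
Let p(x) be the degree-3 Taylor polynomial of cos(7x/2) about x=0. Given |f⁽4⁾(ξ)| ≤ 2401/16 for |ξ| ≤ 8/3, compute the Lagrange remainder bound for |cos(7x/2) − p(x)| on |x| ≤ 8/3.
76832/243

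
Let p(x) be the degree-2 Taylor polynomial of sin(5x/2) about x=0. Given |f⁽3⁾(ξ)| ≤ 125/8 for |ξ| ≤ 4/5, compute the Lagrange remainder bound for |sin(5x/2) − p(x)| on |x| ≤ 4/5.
4/3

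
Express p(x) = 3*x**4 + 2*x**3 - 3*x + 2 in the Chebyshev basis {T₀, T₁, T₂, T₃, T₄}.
(25/8)T₀ + (-3/2)T₁ + (3/2)T₂ + (1/2)T₃ + (3/8)T₄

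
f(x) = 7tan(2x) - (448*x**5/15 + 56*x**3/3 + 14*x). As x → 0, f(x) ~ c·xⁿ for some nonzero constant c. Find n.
7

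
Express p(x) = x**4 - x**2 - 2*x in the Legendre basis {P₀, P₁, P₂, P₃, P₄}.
(-2/15)P₀ + (-2)P₁ + (-2/21)P₂ + (8/35)P₄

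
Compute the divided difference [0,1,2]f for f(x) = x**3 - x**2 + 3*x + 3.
2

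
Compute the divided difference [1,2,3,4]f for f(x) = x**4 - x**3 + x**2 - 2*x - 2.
9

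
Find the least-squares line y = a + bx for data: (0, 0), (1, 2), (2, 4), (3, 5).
a = 1/5, b = 17/10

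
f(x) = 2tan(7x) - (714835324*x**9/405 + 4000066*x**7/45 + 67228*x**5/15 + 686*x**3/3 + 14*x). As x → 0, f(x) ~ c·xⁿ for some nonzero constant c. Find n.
11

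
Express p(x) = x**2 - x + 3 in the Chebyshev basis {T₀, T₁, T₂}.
(7/2)T₀ - T₁ + (1/2)T₂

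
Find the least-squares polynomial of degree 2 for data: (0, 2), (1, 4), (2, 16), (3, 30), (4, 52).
8/5 + (3/5)x + (3)x²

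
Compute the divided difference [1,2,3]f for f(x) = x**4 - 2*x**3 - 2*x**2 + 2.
11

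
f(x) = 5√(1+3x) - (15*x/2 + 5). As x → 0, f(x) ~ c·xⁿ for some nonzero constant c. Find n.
2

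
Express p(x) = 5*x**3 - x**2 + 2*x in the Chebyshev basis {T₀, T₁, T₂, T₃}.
(-1/2)T₀ + (23/4)T₁ + (-1/2)T₂ + (5/4)T₃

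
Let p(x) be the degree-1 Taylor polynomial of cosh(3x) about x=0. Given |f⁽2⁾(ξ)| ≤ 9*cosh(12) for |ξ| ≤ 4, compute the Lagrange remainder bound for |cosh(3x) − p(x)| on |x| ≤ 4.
72*cosh(12)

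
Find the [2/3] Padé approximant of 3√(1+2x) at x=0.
(21*x**2/4 + 42*x/5 + 3)/(-x**3/20 + 9*x**2/20 + 9*x/5 + 1)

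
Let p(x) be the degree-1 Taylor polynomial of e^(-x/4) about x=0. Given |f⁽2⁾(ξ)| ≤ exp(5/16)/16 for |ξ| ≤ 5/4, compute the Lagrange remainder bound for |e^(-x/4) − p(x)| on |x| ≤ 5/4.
25*exp(5/16)/512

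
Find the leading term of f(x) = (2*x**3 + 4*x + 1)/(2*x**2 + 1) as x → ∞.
x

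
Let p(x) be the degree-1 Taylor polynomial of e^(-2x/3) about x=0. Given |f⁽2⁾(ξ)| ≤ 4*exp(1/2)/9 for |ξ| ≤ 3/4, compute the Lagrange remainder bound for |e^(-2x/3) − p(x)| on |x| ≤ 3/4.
exp(1/2)/8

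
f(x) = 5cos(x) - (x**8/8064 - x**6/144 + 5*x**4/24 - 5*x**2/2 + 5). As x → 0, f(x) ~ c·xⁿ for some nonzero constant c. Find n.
10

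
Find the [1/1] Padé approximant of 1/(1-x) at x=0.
1/(1 - x)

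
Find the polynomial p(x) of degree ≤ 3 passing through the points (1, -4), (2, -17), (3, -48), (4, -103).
-x**3 - 3*x**2 + 3*x - 3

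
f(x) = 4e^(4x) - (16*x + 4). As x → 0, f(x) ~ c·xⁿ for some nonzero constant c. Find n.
2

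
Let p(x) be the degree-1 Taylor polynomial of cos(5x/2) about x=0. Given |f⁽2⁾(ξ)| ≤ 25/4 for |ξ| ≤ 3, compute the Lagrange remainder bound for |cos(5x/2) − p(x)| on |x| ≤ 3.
225/8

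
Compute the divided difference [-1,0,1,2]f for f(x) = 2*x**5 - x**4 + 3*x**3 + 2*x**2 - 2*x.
11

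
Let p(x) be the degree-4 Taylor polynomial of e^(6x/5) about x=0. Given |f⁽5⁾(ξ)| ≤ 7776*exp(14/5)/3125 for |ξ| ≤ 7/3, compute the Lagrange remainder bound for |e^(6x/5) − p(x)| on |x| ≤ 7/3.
67228*exp(14/5)/46875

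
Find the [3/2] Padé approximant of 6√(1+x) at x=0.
(3*x**3/16 + 27*x**2/8 + 9*x + 6)/(3*x**2/16 + x + 1)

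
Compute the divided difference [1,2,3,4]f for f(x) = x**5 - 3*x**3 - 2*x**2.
62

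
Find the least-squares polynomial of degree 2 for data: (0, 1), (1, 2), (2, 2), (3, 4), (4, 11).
8/5 + (-9/5)x + x²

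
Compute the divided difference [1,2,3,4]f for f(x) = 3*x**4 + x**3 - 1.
31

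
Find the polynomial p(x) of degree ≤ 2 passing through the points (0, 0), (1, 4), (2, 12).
2*x**2 + 2*x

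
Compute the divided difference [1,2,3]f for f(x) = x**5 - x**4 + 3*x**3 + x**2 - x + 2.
84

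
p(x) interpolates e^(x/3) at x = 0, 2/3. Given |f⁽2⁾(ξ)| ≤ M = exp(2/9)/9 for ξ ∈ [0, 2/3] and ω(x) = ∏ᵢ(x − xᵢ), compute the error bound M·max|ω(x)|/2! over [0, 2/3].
exp(2/9)/162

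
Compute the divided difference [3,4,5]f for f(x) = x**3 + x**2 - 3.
13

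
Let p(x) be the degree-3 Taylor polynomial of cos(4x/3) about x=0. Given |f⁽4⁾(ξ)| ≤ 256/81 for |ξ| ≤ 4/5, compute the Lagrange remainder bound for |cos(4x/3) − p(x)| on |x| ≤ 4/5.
8192/151875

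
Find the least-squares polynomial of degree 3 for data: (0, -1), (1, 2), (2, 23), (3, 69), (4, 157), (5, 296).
-8/7 + (-3/14)x + (27/14)x² + (2)x³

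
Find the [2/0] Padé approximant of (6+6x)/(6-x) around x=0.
7*x**2/36 + 7*x/6 + 1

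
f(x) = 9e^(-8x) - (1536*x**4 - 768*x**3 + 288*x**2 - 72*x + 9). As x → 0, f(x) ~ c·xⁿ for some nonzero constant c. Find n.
5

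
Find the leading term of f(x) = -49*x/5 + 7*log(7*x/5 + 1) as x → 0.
-343*x**2/50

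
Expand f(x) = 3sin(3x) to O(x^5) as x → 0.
9*x - 27*x**3/2 + O(x**5)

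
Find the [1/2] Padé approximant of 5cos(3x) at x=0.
5/(9*x**2/2 + 1)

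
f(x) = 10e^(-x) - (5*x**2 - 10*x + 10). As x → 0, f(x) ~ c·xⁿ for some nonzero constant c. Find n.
3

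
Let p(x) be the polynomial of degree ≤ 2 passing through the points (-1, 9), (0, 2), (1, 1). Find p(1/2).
3/4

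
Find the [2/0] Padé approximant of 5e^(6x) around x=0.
90*x**2 + 30*x + 5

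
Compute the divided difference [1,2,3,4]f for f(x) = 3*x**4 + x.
30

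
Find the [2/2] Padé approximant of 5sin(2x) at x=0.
10*x/(2*x**2/3 + 1)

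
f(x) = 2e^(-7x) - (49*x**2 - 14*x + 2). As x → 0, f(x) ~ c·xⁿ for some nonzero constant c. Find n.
3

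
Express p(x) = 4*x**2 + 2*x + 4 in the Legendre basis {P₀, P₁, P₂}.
(16/3)P₀ + (2)P₁ + (8/3)P₂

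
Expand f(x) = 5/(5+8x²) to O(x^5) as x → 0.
1 - 8*x**2/5 + 64*x**4/25 + O(x**5)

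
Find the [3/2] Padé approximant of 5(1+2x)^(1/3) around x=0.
(56*x**3/81 + 28*x**2/3 + 14*x + 5)/(8*x**2/9 + 32*x/15 + 1)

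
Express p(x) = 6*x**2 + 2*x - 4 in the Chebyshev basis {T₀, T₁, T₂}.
-T₀ + (2)T₁ + (3)T₂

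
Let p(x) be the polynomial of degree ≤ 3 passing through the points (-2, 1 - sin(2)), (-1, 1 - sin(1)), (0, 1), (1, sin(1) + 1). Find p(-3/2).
-7*sin(1)/8 - 5*sin(2)/16 + 1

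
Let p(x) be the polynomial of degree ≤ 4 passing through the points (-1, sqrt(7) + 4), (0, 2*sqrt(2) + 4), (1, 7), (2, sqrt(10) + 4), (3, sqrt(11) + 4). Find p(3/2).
-5*sqrt(2)/16 - 5*sqrt(11)/128 + 3*sqrt(7)/128 + 15*sqrt(10)/32 + 391/64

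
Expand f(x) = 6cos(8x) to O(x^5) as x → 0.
6 - 192*x**2 + 1024*x**4 + O(x**5)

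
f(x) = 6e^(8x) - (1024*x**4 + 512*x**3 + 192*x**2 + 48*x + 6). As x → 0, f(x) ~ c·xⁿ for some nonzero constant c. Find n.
5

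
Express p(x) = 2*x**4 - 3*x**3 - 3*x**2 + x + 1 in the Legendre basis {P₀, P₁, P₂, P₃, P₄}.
(2/5)P₀ + (-4/5)P₁ + (-6/7)P₂ + (-6/5)P₃ + (16/35)P₄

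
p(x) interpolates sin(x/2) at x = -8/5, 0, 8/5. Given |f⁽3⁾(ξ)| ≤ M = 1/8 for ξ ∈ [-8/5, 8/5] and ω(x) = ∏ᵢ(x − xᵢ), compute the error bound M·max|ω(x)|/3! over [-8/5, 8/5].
64*sqrt(3)/3375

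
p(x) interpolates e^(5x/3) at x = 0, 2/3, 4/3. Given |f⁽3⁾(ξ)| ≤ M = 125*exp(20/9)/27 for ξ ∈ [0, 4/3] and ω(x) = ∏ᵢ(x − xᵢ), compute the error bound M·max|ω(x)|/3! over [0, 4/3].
1000*sqrt(3)*exp(20/9)/19683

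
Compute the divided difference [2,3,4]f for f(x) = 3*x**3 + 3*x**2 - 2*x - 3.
30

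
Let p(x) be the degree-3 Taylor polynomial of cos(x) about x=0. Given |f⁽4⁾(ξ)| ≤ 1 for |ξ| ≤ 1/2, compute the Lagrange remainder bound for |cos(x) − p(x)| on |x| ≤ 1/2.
1/384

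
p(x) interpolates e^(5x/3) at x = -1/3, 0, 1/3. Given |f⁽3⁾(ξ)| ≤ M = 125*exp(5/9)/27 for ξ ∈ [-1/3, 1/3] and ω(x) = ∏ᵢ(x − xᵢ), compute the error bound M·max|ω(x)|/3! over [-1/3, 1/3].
125*sqrt(3)*exp(5/9)/19683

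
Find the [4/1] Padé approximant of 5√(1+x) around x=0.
(3*x**4/128 - x**3/8 + 9*x**2/8 + 6*x + 5)/(7*x/10 + 1)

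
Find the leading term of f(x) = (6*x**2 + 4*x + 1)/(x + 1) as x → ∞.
6*x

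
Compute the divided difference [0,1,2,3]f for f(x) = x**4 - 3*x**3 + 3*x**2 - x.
3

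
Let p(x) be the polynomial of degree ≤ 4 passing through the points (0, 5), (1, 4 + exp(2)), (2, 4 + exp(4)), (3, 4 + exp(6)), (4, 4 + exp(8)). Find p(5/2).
-5*exp(8)/128 - 5*exp(2)/32 + 515/128 + 45*exp(4)/64 + 15*exp(6)/32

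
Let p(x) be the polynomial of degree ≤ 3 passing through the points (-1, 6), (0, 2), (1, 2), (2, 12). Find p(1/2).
9/8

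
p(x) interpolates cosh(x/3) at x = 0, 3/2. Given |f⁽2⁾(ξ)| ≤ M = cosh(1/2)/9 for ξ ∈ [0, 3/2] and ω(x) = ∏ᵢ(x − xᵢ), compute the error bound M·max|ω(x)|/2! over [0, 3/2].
cosh(1/2)/32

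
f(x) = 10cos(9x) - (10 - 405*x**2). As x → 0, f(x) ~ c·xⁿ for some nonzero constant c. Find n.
4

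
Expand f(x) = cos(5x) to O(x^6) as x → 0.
1 - 25*x**2/2 + 625*x**4/24 + O(x**6)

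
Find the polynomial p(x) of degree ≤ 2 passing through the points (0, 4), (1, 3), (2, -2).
-2*x**2 + x + 4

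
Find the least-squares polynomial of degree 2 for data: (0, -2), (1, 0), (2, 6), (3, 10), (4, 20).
-2 + (7/5)x + x²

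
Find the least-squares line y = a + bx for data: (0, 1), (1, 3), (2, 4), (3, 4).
a = 3/2, b = 1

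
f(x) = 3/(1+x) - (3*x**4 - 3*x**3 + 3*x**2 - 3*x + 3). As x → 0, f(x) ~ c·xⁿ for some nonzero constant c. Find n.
5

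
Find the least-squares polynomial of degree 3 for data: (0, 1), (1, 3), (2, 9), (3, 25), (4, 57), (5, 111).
1 + (2)x - x² + x³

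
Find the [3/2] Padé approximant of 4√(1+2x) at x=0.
(x**3 + 9*x**2 + 12*x + 4)/(3*x**2/4 + 2*x + 1)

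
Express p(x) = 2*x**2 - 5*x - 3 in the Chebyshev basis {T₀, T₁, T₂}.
(-2)T₀ + (-5)T₁ + T₂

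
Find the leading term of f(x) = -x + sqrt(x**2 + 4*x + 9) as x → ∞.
2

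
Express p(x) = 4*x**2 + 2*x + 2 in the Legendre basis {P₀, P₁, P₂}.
(10/3)P₀ + (2)P₁ + (8/3)P₂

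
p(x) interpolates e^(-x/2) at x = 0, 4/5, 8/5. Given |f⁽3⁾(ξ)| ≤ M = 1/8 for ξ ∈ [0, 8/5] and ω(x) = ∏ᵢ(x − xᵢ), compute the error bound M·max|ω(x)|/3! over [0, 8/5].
8*sqrt(3)/3375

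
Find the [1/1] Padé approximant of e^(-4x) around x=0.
(1 - 2*x)/(2*x + 1)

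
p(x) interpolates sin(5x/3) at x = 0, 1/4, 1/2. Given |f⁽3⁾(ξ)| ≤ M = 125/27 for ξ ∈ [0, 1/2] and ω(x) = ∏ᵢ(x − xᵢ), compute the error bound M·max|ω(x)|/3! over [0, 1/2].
125*sqrt(3)/46656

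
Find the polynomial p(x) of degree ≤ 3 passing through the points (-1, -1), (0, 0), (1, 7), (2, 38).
3*x**3 + 3*x**2 + x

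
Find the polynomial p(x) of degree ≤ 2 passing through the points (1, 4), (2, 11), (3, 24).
3*x**2 - 2*x + 3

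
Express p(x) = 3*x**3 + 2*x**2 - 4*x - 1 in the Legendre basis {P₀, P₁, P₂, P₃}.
(-1/3)P₀ + (-11/5)P₁ + (4/3)P₂ + (6/5)P₃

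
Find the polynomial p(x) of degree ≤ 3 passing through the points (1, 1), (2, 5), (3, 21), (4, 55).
x**3 - 3*x + 3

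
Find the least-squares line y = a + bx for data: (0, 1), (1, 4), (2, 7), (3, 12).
a = 3/5, b = 18/5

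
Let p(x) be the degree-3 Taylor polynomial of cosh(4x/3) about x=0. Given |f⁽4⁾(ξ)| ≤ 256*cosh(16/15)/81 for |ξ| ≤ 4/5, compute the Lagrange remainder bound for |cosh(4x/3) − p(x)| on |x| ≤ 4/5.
8192*cosh(16/15)/151875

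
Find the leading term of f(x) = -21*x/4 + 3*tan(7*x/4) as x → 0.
343*x**3/64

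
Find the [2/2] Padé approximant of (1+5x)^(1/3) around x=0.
(175*x**2/27 + 35*x/6 + 1)/(125*x**2/54 + 25*x/6 + 1)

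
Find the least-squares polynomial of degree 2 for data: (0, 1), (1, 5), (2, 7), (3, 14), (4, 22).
51/35 + (97/70)x + (13/14)x²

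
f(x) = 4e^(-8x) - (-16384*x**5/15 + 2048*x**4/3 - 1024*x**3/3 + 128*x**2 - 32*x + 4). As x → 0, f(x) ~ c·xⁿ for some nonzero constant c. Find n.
6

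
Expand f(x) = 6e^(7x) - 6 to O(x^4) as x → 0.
42*x + 147*x**2 + 343*x**3 + O(x**4)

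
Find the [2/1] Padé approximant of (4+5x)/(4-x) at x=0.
(5*x/4 + 1)/(1 - x/4)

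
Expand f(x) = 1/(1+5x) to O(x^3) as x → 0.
1 - 5*x + 25*x**2 + O(x**3)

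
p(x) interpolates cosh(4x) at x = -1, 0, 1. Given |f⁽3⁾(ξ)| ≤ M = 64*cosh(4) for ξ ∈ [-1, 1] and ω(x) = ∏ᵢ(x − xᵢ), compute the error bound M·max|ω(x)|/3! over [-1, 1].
64*sqrt(3)*cosh(4)/27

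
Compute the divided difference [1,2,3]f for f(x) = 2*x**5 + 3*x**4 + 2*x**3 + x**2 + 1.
268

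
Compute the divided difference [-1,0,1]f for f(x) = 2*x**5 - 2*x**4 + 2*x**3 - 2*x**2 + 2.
-4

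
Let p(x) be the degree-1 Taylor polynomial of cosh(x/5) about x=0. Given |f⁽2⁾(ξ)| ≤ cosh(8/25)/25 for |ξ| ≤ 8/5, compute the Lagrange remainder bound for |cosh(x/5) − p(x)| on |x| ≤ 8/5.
32*cosh(8/25)/625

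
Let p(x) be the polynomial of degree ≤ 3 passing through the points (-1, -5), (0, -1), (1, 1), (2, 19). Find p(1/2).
-7/8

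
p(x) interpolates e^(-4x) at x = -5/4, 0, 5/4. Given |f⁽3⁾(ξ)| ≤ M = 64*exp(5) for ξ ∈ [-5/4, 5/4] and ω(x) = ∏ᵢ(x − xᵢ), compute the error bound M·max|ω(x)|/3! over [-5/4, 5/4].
125*sqrt(3)*exp(5)/27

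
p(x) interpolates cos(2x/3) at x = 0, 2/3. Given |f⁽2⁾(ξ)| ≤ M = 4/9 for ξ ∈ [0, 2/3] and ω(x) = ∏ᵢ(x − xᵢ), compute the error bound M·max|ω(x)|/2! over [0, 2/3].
2/81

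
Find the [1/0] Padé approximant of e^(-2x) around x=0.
1 - 2*x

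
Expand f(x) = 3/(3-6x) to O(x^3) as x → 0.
1 + 2*x + 4*x**2 + O(x**3)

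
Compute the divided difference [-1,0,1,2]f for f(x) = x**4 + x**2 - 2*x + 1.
2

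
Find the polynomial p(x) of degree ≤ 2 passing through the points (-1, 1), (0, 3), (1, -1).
-3*x**2 - x + 3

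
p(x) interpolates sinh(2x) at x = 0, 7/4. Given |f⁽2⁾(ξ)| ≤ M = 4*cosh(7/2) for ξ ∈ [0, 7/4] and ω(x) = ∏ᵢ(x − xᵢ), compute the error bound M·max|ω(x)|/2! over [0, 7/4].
49*cosh(7/2)/32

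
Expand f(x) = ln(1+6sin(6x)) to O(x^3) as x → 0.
36*x - 648*x**2 + O(x**3)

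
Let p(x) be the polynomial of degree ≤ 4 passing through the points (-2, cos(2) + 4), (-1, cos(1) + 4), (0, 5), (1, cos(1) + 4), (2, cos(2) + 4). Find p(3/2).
15*cos(2)/64 + 21*cos(1)/16 + 221/64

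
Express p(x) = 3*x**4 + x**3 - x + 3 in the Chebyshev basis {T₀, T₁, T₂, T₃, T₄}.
(33/8)T₀ + (-1/4)T₁ + (3/2)T₂ + (1/4)T₃ + (3/8)T₄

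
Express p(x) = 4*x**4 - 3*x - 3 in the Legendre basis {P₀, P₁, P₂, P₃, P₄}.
(-11/5)P₀ + (-3)P₁ + (16/7)P₂ + (32/35)P₄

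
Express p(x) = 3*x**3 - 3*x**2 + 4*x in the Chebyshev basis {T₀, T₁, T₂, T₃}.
(-3/2)T₀ + (25/4)T₁ + (-3/2)T₂ + (3/4)T₃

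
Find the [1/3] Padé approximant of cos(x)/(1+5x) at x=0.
(1 - x/12)/(59*x**3/24 + x**2/12 + 59*x/12 + 1)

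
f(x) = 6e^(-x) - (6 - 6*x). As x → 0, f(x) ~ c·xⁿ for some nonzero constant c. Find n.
2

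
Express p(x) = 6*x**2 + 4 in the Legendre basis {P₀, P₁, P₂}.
(6)P₀ + (4)P₂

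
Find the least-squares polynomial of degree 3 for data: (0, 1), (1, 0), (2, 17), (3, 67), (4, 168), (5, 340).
103/126 + (-271/108)x + (-89/126)x² + (319/108)x³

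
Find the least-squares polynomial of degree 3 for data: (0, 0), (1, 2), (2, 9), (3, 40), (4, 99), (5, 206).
11/126 + (1495/756)x + (-337/126)x² + (227/108)x³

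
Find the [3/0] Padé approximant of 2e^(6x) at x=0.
72*x**3 + 36*x**2 + 12*x + 2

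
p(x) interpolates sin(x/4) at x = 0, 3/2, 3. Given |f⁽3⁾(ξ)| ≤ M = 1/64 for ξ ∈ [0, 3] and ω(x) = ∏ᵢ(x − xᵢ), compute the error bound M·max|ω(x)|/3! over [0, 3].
sqrt(3)/512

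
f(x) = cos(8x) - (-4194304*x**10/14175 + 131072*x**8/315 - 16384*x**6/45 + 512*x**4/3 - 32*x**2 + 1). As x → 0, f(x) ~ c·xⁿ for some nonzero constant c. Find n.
12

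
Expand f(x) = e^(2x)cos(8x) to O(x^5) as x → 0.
1 + 2*x - 30*x**2 - 188*x**3/3 + 322*x**4/3 + O(x**5)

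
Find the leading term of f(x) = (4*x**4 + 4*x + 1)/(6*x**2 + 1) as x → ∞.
2*x**2/3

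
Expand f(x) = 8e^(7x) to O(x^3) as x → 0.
8 + 56*x + 196*x**2 + O(x**3)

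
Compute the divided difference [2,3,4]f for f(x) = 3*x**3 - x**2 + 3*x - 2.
26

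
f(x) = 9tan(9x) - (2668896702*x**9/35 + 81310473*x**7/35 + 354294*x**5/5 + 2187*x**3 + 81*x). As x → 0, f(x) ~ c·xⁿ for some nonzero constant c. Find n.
11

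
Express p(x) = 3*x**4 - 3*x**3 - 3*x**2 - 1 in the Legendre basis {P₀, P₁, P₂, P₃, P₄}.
(-7/5)P₀ + (-9/5)P₁ + (-2/7)P₂ + (-6/5)P₃ + (24/35)P₄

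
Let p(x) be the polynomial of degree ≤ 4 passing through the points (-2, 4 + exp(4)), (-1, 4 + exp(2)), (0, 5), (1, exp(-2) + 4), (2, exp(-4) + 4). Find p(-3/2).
(-5 + 28*exp(2) + (442 + 140*exp(2) + 35*exp(4))*exp(4))*exp(-4)/128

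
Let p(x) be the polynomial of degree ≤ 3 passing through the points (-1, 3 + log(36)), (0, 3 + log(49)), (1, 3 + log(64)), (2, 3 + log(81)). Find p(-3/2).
3 + log(110592*2**(1/4)*3**(1/8)*7**(5/8)/16807)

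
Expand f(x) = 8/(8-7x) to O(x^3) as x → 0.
1 + 7*x/8 + 49*x**2/64 + O(x**3)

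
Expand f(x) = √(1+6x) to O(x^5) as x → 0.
1 + 3*x - 9*x**2/2 + 27*x**3/2 - 405*x**4/8 + O(x**5)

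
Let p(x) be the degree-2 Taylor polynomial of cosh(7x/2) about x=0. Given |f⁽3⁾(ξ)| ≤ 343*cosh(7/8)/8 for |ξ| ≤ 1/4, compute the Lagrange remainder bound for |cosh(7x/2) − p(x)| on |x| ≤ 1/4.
343*cosh(7/8)/3072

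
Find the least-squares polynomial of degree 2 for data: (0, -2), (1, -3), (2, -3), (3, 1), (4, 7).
-64/35 + (-103/35)x + (9/7)x²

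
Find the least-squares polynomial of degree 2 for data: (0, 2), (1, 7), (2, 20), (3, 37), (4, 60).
12/7 + (111/35)x + (20/7)x²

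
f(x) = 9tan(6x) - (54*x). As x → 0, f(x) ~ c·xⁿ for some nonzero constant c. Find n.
3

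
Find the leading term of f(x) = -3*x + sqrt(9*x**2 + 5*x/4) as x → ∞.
5/24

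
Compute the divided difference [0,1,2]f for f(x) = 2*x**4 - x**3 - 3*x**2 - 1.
8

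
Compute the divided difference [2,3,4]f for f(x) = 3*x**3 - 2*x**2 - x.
25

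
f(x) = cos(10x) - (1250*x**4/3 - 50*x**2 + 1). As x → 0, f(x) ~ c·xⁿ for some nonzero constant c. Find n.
6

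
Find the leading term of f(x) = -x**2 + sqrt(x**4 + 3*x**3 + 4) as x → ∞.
3*x/2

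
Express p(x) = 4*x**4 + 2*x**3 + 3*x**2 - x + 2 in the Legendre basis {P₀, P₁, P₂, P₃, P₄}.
(19/5)P₀ + (1/5)P₁ + (30/7)P₂ + (4/5)P₃ + (32/35)P₄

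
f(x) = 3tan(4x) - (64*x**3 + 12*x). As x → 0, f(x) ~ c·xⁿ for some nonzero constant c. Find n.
5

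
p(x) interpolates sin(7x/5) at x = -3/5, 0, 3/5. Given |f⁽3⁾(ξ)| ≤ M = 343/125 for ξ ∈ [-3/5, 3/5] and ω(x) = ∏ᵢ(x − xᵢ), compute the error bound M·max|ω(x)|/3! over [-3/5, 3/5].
343*sqrt(3)/15625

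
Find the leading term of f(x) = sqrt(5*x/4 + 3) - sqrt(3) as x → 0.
5*sqrt(3)*x/24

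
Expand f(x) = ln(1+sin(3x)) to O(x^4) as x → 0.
3*x - 9*x**2/2 + 9*x**3/2 + O(x**4)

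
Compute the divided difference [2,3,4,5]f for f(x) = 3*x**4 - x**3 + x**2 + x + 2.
41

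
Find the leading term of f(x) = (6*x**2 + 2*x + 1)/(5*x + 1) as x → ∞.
6*x/5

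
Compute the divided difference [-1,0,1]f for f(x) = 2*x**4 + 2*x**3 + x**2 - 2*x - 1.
3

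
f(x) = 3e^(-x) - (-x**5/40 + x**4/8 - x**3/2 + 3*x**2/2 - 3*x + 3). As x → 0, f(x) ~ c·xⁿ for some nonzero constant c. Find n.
6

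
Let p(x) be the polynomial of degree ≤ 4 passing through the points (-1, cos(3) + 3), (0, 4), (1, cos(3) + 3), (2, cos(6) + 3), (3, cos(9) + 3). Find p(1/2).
85*cos(3)/128 - 5*cos(6)/32 + 3*cos(9)/128 + 111/32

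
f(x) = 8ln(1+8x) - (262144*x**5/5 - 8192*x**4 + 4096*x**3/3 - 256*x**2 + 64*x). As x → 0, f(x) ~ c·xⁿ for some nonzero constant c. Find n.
6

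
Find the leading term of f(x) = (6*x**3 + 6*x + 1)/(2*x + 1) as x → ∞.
3*x**2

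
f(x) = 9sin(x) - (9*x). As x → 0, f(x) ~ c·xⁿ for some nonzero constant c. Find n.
3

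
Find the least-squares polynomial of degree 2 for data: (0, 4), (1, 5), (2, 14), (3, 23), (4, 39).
129/35 + (8/35)x + (15/7)x²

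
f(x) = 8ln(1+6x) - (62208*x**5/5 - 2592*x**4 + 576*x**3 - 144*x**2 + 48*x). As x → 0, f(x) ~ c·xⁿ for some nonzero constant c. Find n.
6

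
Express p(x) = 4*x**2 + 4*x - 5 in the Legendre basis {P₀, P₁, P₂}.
(-11/3)P₀ + (4)P₁ + (8/3)P₂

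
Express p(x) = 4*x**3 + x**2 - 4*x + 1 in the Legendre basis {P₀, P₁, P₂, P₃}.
(4/3)P₀ + (-8/5)P₁ + (2/3)P₂ + (8/5)P₃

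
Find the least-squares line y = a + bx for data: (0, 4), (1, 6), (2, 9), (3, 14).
a = 33/10, b = 33/10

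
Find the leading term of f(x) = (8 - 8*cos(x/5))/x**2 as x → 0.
4/25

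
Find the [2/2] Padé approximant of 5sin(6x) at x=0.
30*x/(6*x**2 + 1)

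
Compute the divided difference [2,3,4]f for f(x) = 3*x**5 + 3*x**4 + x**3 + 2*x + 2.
1029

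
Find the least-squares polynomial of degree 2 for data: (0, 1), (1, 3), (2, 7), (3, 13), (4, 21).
1 + x + x²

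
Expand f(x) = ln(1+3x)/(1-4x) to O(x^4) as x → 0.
3*x + 15*x**2/2 + 39*x**3 + O(x**4)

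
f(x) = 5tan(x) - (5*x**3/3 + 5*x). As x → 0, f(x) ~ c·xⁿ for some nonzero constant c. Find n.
5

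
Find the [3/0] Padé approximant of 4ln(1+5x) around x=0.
10*x*(50*x**2 - 15*x + 6)/3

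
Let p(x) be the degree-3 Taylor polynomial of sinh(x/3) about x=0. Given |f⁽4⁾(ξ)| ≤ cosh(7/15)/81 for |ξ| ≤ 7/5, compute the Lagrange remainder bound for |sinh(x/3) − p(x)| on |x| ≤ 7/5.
2401*cosh(7/15)/1215000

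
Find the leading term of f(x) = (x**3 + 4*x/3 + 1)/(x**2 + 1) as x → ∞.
x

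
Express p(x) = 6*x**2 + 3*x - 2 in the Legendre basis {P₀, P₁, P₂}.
(3)P₁ + (4)P₂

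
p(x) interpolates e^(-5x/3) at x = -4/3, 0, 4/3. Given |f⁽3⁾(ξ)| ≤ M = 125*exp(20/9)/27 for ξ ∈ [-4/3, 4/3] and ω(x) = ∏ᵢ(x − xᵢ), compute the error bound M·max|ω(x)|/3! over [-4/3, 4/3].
8000*sqrt(3)*exp(20/9)/19683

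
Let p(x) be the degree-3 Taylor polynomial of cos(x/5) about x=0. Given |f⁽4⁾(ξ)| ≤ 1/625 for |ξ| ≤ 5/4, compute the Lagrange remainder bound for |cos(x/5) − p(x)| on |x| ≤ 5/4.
1/6144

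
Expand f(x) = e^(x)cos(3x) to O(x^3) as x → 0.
1 + x - 4*x**2 + O(x**3)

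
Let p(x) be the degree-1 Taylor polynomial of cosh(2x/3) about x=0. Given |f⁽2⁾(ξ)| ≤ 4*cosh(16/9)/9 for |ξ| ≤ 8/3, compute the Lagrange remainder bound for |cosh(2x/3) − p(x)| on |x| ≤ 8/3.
128*cosh(16/9)/81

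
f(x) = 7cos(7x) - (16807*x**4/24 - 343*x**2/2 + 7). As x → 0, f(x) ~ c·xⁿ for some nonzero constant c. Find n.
6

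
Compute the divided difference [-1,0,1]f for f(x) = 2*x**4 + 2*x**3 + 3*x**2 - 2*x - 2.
5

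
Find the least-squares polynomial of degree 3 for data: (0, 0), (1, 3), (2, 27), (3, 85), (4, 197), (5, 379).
-19/126 + (-167/756)x + (137/126)x² + (305/108)x³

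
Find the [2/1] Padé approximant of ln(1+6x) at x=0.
6*x*(x + 1)/(4*x + 1)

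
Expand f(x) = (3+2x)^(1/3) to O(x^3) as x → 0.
3**(1/3) + 2*3**(1/3)*x/9 - 4*3**(1/3)*x**2/81 + O(x**3)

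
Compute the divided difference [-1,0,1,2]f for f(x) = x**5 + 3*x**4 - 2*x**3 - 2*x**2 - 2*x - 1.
9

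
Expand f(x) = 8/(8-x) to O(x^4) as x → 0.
1 + x/8 + x**2/64 + x**3/512 + O(x**4)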